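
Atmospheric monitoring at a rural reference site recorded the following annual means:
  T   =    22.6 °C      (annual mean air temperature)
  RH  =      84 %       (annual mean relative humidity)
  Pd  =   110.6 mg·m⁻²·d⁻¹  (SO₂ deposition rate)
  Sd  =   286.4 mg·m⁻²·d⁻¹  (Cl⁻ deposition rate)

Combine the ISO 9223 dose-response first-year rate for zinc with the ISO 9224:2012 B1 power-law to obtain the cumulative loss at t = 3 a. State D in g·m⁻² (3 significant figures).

zinc: temperature factor f = -0.071·(12.6) = -0.8946
  Pd branch = 0.0129·Pd^0.44·e^(0.046·RH+f) = 1.993 μm/a
  Sd branch = 0.0175·Sd^0.57·e^(0.008·RH+0.085·T) = 5.884 μm/a
  r_corr = 1.993 + 5.884 = 7.876 μm/a
Power-law: D(3) = r_corr · 3^0.813
  D(3) = 7.876 × 3^0.813 = 7.876 × 2.443 = 19.24 μm
  Mass loss = 19.24 μm × 7.14 g/cm³ = 137.4 g·m⁻²

D(3) = 137 g·m⁻²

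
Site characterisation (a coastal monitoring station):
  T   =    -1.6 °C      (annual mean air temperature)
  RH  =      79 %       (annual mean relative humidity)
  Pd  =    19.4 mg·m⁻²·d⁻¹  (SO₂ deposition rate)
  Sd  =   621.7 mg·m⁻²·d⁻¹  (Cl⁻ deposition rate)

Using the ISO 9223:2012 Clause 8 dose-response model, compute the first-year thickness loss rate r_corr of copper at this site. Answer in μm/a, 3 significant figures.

r_corr = 1.21 μm/a

copper: f(T) = +0.126·(T−10) [T≤10 °C] = -1.4616
  Pd branch = 0.0053·Pd^0.26·e^(0.059·RH+f) = 0.2809 μm/a
  Sd branch = 0.01025·Sd^0.27·e^(0.036·RH+0.049·T) = 0.9249 μm/a
  sum: 0.2809 + 0.9249 → r_corr = 1.206 μm/a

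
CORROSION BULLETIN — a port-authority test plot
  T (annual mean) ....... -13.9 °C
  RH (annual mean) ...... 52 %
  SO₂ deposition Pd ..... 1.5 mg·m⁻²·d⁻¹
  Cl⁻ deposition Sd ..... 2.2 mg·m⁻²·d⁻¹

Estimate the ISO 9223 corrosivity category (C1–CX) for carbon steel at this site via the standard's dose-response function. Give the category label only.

C1

carbon steel: T≤10 °C ⇒ hinge +0.150·(-13.9−10) = -3.5850
  Pd branch = 1.77·Pd^0.52·e^(0.02·RH+f) = 0.1715 μm/a
  Sd branch = 0.102·Sd^0.62·e^(0.033·RH+0.04·T) = 0.5305 μm/a
  r_corr = 0.1715 + 0.5305 = 0.702 μm/a
0.702 μm/a falls in (0, 1.3] for carbon steel → category C1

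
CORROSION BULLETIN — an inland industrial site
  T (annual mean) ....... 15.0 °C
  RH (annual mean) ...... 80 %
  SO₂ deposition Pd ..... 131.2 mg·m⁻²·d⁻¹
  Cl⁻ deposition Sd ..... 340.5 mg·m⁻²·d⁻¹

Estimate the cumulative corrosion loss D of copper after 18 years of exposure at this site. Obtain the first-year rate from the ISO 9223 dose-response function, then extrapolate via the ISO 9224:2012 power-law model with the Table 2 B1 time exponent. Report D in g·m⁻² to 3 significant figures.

D(18) = 200 g·m⁻²

copper: f(T) = -0.080·(T−10) [T>10 °C] = -0.4000
  Pd branch = 0.0053·Pd^0.26·e^(0.059·RH+f) = 1.416 μm/a
  Sd branch = 0.01025·Sd^0.27·e^(0.036·RH+0.049·T) = 1.838 μm/a
  r_corr = 1.416 + 1.838 = 3.254 μm/a
ISO 9224: D(t) = r_corr · t^b with b = 0.667 (copper, B1)
  D(18) = 3.254 × 18^0.667 = 3.254 × 6.875 = 22.37 μm
  Mass loss = 22.37 μm × 8.96 g/cm³ = 200.5 g·m⁻²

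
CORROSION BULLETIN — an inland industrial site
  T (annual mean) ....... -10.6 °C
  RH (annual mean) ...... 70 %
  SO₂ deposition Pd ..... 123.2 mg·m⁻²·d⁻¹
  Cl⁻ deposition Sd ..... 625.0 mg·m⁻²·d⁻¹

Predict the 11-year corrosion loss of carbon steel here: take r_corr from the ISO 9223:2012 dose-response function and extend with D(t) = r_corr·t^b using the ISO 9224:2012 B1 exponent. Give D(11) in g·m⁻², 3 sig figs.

carbon steel: T≤10 °C ⇒ hinge +0.150·(-10.6−10) = -3.0900
  sulphur-dioxide contribution → 3.991 μm/a
  chloride contribution → 36.4 μm/a
  ⇒ r_corr(carbon steel) = 40.39 μm/a
Long-term exponent b (ISO 9224 Table 2, B1) = 0.523
  D(11) = 40.39 × 11^0.523 = 40.39 × 3.505 = 141.6 μm
  Mass loss = 141.6 μm × 7.85 g/cm³ = 1111 g·m⁻²

D(11) = 1.11e+03 g·m⁻²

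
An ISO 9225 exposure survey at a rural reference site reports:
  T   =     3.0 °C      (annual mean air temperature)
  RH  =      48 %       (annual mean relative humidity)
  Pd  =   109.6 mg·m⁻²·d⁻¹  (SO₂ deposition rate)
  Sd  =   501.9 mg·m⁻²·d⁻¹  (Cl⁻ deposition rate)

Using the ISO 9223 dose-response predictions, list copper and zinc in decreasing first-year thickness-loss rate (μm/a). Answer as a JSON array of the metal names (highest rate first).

copper: T≤10 °C ⇒ hinge +0.126·(3.0−10) = -0.8820
  sulphur-dioxide contribution → 0.1263 μm/a
  chloride contribution → 0.3583 μm/a
  ⇒ r_corr(copper) = 0.4846 μm/a
zinc: temperature factor f = +0.038·(-7.0) = -0.2660
  sulphur-dioxide contribution → 0.7104 μm/a
  chloride contribution → 1.148 μm/a
  ⇒ r_corr(zinc) = 1.858 μm/a
Ordering by μm/a: zinc (1.86) > copper (0.485)

["zinc", "copper"]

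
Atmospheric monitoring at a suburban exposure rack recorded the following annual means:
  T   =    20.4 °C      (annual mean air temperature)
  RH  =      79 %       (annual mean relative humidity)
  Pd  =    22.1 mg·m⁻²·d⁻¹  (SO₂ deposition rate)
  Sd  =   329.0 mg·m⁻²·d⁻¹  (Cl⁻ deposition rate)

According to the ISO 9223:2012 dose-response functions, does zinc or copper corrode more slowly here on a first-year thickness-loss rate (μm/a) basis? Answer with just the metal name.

copper

zinc: f(T) = -0.071·(T−10) [T>10 °C] = -0.7384
  SO₂ term: 0.0129·22.1^0.44·exp(0.046·79-0.7384) = 0.9113
  Sd branch = 0.0175·Sd^0.57·e^(0.008·RH+0.085·T) = 5.074 μm/a
  r_corr = 0.9113 + 5.074 = 5.986 μm/a
copper: temperature factor f = -0.080·(10.4) = -0.8320
  Pd branch = 0.0053·Pd^0.26·e^(0.059·RH+f) = 0.5454 μm/a
  Sd branch = 0.01025·Sd^0.27·e^(0.036·RH+0.049·T) = 2.289 μm/a
  sum: 0.5454 + 2.289 → r_corr = 2.834 μm/a
Ordering by μm/a: zinc (5.99) > copper (2.83)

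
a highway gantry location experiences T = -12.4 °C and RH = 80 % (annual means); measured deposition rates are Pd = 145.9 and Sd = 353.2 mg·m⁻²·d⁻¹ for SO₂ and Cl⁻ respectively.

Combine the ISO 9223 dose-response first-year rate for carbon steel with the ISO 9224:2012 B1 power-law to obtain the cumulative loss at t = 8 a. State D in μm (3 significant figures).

D(8) = 110 μm

carbon steel: T≤10 °C ⇒ hinge +0.150·(-12.4−10) = -3.3600
  Pd branch = 1.77·Pd^0.52·e^(0.02·RH+f) = 4.064 μm/a
  Cl⁻ term: 0.102·353.2^0.62·exp(0.033·80+0.04·-12.4) = 33.08
  sum: 4.064 + 33.08 → r_corr = 37.14 μm/a
Power-law: D(8) = r_corr · 8^0.523
  D(8) = 37.14 × 8^0.523 = 37.14 × 2.967 = 110.2 μm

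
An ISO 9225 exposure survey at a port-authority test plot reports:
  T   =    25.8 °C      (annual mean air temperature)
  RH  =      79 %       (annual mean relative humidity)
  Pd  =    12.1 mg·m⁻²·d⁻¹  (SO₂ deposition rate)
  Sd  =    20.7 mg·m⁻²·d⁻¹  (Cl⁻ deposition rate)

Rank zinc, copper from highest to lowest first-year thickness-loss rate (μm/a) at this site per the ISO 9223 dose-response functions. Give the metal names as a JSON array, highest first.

["zinc", "copper"]

zinc: temperature factor f = -0.071·(15.8) = -1.1218
  SO₂ term: 0.0129·12.1^0.44·exp(0.046·79-1.1218) = 0.4765
  Sd branch = 0.0175·Sd^0.57·e^(0.008·RH+0.085·T) = 1.66 μm/a
  sum: 0.4765 + 1.66 → r_corr = 2.136 μm/a
copper: T>10 °C ⇒ hinge -0.080·(25.8−10) = -1.2640
  SO₂ term: 0.0053·12.1^0.26·exp(0.059·79-1.2640) = 0.3028
  Cl⁻ term: 0.01025·20.7^0.27·exp(0.036·79+0.049·25.8) = 1.413
  r_corr = 0.3028 + 1.413 = 1.716 μm/a
Ordering by μm/a: zinc (2.14) > copper (1.72)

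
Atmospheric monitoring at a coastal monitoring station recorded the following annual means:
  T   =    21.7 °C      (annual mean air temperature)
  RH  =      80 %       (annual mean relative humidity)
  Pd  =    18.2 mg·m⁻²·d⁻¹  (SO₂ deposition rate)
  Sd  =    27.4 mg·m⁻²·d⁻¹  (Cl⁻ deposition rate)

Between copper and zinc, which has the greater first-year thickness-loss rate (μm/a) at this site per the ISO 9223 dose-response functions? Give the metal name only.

copper: temperature factor f = -0.080·(11.7) = -0.9360
  SO₂ term: 0.0053·18.2^0.26·exp(0.059·80-0.9360) = 0.4958
  Cl⁻ term: 0.01025·27.4^0.27·exp(0.036·80+0.049·21.7) = 1.293
  sum: 0.4958 + 1.293 → r_corr = 1.788 μm/a
zinc: temperature factor f = -0.071·(11.7) = -0.8307
  Pd branch = 0.0129·Pd^0.44·e^(0.046·RH+f) = 0.7988 μm/a
  Cl⁻ term: 0.0175·27.4^0.57·exp(0.008·80+0.085·21.7) = 1.385
  r_corr = 0.7988 + 1.385 = 2.184 μm/a
Ordering by μm/a: zinc (2.18) > copper (1.79)

zinc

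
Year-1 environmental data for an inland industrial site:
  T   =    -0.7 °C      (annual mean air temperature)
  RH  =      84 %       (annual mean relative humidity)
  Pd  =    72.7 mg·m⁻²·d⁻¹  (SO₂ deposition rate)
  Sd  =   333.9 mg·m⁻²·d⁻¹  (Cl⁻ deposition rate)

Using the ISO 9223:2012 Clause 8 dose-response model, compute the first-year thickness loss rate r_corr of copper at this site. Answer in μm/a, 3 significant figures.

copper: f(T) = +0.126·(T−10) [T≤10 °C] = -1.3482
  SO₂ term: 0.0053·72.7^0.26·exp(0.059·84-1.3482) = 0.5958
  Cl⁻ term: 0.01025·333.9^0.27·exp(0.036·84+0.049·-0.7) = 0.9784
  sum: 0.5958 + 0.9784 → r_corr = 1.574 μm/a

r_corr = 1.57 μm/a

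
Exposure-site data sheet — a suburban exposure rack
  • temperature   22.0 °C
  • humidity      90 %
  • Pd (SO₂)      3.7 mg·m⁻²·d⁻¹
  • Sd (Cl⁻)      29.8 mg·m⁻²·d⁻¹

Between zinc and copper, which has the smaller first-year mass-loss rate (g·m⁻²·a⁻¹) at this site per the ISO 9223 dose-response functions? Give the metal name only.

zinc: T>10 °C ⇒ hinge -0.071·(22.0−10) = -0.8520
  SO₂ term: 0.0129·3.7^0.44·exp(0.046·90-0.8520) = 0.6146
  Sd branch = 0.0175·Sd^0.57·e^(0.008·RH+0.085·T) = 1.615 μm/a
  sum: 0.6146 + 1.615 → r_corr = 2.23 μm/a
  mass loss = 2.23 μm/a × 7.14 g/cm³ = 15.92 g·m⁻²·a⁻¹
copper: temperature factor f = -0.080·(12.0) = -0.9600
  SO₂ term: 0.0053·3.7^0.26·exp(0.059·90-0.9600) = 0.577
  Cl⁻ term: 0.01025·29.8^0.27·exp(0.036·90+0.049·22.0) = 1.923
  r_corr = 0.577 + 1.923 = 2.5 μm/a
  mass loss = 2.5 μm/a × 8.96 g/cm³ = 22.4 g·m⁻²·a⁻¹
Ordering by g·m⁻²·a⁻¹: copper (22.4) > zinc (15.9)

zinc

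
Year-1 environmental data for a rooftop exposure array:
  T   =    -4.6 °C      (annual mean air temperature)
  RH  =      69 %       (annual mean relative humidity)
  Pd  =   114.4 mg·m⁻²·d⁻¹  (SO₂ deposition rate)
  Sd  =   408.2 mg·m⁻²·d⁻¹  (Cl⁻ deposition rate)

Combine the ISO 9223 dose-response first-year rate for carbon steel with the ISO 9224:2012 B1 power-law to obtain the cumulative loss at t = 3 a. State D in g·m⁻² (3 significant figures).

D(3) = 609 g·m⁻²

carbon steel: f(T) = +0.150·(T−10) [T≤10 °C] = -2.1900
  sulphur-dioxide contribution → 9.259 μm/a
  chloride contribution → 34.38 μm/a
  ⇒ r_corr(carbon steel) = 43.64 μm/a
Long-term exponent b (ISO 9224 Table 2, B1) = 0.523
  D(3) = 43.64 × 3^0.523 = 43.64 × 1.776 = 77.52 μm
  Mass loss = 77.52 μm × 7.85 g/cm³ = 608.5 g·m⁻²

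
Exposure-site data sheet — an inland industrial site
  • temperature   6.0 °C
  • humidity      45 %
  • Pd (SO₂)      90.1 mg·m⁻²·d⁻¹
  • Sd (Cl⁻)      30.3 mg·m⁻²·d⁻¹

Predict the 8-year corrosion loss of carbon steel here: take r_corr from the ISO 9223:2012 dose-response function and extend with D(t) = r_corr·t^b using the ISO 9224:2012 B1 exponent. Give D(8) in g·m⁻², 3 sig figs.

carbon steel: f(T) = +0.150·(T−10) [T≤10 °C] = -0.6000
  SO₂ term: 1.77·90.1^0.52·exp(0.02·45-0.6000) = 24.82
  Cl⁻ term: 0.102·30.3^0.62·exp(0.033·45+0.04·6.0) = 4.745
  r_corr = 24.82 + 4.745 = 29.56 μm/a
ISO 9224: D(t) = r_corr · t^b with b = 0.523 (carbon steel, B1)
  D(8) = 29.56 × 8^0.523 = 29.56 × 2.967 = 87.71 μm
  Mass loss = 87.71 μm × 7.85 g/cm³ = 688.5 g·m⁻²

D(8) = 688 g·m⁻²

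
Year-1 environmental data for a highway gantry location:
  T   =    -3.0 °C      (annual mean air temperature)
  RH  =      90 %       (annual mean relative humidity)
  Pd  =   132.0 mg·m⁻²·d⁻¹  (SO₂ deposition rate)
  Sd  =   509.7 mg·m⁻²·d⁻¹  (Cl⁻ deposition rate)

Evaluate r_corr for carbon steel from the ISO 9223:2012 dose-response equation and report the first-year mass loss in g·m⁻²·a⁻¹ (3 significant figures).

r_corr = 812 g·m⁻²·a⁻¹

carbon steel: temperature factor f = +0.150·(-13.0) = -1.9500
  sulphur-dioxide contribution → 19.3 μm/a
  chloride contribution → 84.12 μm/a
  total first-year rate 103.4 μm/a
Convert to mass loss: 103.4 μm/a × 7.85 g/cm³ = 811.8 g·m⁻²·a⁻¹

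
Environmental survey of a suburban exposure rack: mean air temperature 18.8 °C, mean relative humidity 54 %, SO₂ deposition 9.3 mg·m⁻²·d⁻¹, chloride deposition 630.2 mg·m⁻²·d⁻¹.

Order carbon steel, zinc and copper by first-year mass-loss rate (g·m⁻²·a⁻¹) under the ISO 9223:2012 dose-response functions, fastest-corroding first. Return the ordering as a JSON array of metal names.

["carbon steel", "zinc", "copper"]

carbon steel: f(T) = -0.054·(T−10) [T>10 °C] = -0.4752
  SO₂ term: 1.77·9.3^0.52·exp(0.02·54-0.4752) = 10.33
  Cl⁻ term: 0.102·630.2^0.62·exp(0.033·54+0.04·18.8) = 69.95
  sum: 10.33 + 69.95 → r_corr = 80.28 μm/a
  mass loss = 80.28 μm/a × 7.85 g/cm³ = 630.2 g·m⁻²·a⁻¹
zinc: T>10 °C ⇒ hinge -0.071·(18.8−10) = -0.6248
  Pd branch = 0.0129·Pd^0.44·e^(0.046·RH+f) = 0.2209 μm/a
  Sd branch = 0.0175·Sd^0.57·e^(0.008·RH+0.085·T) = 5.252 μm/a
  sum: 0.2209 + 5.252 → r_corr = 5.473 μm/a
  mass loss = 5.473 μm/a × 7.14 g/cm³ = 39.08 g·m⁻²·a⁻¹
copper: T>10 °C ⇒ hinge -0.080·(18.8−10) = -0.7040
  SO₂ term: 0.0053·9.3^0.26·exp(0.059·54-0.7040) = 0.1132
  Sd branch = 0.01025·Sd^0.27·e^(0.036·RH+0.049·T) = 1.025 μm/a
  sum: 0.1132 + 1.025 → r_corr = 1.139 μm/a
  mass loss = 1.139 μm/a × 8.96 g/cm³ = 10.2 g·m⁻²·a⁻¹
Ordering by g·m⁻²·a⁻¹: carbon steel (630) > zinc (39.1) > copper (10.2)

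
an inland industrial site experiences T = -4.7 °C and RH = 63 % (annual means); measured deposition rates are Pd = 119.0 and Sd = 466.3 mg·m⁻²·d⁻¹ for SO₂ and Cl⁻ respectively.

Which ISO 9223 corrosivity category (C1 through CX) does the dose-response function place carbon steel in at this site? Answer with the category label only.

C3

carbon steel: temperature factor f = +0.150·(-14.7) = -2.2050
  SO₂ term: 1.77·119.0^0.52·exp(0.02·63-2.2050) = 8.258
  Cl⁻ term: 0.102·466.3^0.62·exp(0.033·63+0.04·-4.7) = 30.51
  sum: 8.258 + 30.51 → r_corr = 38.77 μm/a
38.8 μm/a falls in (25, 50] for carbon steel → category C3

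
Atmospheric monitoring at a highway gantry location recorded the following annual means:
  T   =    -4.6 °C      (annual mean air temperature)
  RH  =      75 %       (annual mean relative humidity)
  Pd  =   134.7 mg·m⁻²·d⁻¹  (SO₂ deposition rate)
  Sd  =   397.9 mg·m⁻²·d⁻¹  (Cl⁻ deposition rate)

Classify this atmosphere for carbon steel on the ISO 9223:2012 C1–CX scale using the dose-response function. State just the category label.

carbon steel: f(T) = +0.150·(T−10) [T≤10 °C] = -2.1900
  Pd branch = 1.77·Pd^0.52·e^(0.02·RH+f) = 11.37 μm/a
  Sd branch = 0.102·Sd^0.62·e^(0.033·RH+0.04·T) = 41.25 μm/a
  r_corr = 11.37 + 41.25 = 52.62 μm/a
Category bounds: 50…80 μm/a bracket r_corr ⇒ C4

C4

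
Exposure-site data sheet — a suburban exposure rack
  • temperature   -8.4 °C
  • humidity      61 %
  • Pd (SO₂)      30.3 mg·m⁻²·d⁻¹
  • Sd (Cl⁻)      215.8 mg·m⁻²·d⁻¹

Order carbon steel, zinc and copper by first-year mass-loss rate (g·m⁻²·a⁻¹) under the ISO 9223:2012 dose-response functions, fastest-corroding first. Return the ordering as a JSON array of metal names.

["carbon steel", "zinc", "copper"]

carbon steel: f(T) = +0.150·(T−10) [T≤10 °C] = -2.7600
  Pd branch = 1.77·Pd^0.52·e^(0.02·RH+f) = 2.236 μm/a
  Cl⁻ term: 0.102·215.8^0.62·exp(0.033·61+0.04·-8.4) = 15.28
  sum: 2.236 + 15.28 → r_corr = 17.51 μm/a
  mass loss = 17.51 μm/a × 7.85 g/cm³ = 137.5 g·m⁻²·a⁻¹
zinc: temperature factor f = +0.038·(-18.4) = -0.6992
  Pd branch = 0.0129·Pd^0.44·e^(0.046·RH+f) = 0.4758 μm/a
  Sd branch = 0.0175·Sd^0.57·e^(0.008·RH+0.085·T) = 0.2987 μm/a
  r_corr = 0.4758 + 0.2987 = 0.7745 μm/a
  mass loss = 0.7745 μm/a × 7.14 g/cm³ = 5.53 g·m⁻²·a⁻¹
copper: temperature factor f = +0.126·(-18.4) = -2.3184
  Pd branch = 0.0053·Pd^0.26·e^(0.059·RH+f) = 0.0463 μm/a
  Sd branch = 0.01025·Sd^0.27·e^(0.036·RH+0.049·T) = 0.2605 μm/a
  r_corr = 0.0463 + 0.2605 = 0.3068 μm/a
  mass loss = 0.3068 μm/a × 8.96 g/cm³ = 2.749 g·m⁻²·a⁻¹
Ordering by g·m⁻²·a⁻¹: carbon steel (137) > zinc (5.53) > copper (2.75)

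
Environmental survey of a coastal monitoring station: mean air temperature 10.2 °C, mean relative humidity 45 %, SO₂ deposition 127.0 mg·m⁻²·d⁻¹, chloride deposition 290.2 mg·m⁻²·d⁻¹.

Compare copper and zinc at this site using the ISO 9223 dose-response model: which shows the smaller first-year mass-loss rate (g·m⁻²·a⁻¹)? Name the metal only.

copper

copper: T>10 °C ⇒ hinge -0.080·(10.2−10) = -0.0160
  SO₂ term: 0.0053·127.0^0.26·exp(0.059·45-0.0160) = 0.2614
  Cl⁻ term: 0.01025·290.2^0.27·exp(0.036·45+0.049·10.2) = 0.3947
  sum: 0.2614 + 0.3947 → r_corr = 0.6561 μm/a
  mass loss = 0.6561 μm/a × 8.96 g/cm³ = 5.879 g·m⁻²·a⁻¹
zinc: temperature factor f = -0.071·(0.2) = -0.0142
  SO₂ term: 0.0129·127.0^0.44·exp(0.046·45-0.0142) = 0.8493
  Sd branch = 0.0175·Sd^0.57·e^(0.008·RH+0.085·T) = 1.512 μm/a
  sum: 0.8493 + 1.512 → r_corr = 2.362 μm/a
  mass loss = 2.362 μm/a × 7.14 g/cm³ = 16.86 g·m⁻²·a⁻¹
Ordering by g·m⁻²·a⁻¹: zinc (16.9) > copper (5.88)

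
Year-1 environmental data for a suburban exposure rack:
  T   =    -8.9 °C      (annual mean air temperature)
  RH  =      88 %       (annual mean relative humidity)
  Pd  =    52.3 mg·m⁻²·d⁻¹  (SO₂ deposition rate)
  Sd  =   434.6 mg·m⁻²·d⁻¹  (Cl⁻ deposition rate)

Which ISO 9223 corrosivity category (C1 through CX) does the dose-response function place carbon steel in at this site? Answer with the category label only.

C4

carbon steel: temperature factor f = +0.150·(-18.9) = -2.8350
  Pd branch = 1.77·Pd^0.52·e^(0.02·RH+f) = 4.729 μm/a
  Sd branch = 0.102·Sd^0.62·e^(0.033·RH+0.04·T) = 56.34 μm/a
  r_corr = 4.729 + 56.34 = 61.07 μm/a
ISO 9223 Table 2 (carbon steel): 50 < 61.1 ≤ 80 μm/a ⇒ C4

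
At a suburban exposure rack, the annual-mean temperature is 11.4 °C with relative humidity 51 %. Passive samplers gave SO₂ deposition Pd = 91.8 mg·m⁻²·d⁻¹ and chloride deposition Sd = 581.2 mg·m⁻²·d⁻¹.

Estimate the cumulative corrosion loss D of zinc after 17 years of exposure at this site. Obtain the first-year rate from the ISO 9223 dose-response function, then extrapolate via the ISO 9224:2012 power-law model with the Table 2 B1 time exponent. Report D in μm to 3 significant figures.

zinc: T>10 °C ⇒ hinge -0.071·(11.4−10) = -0.0994
  SO₂ term: 0.0129·91.8^0.44·exp(0.046·51-0.0994) = 0.8911
  Sd branch = 0.0175·Sd^0.57·e^(0.008·RH+0.085·T) = 2.611 μm/a
  sum: 0.8911 + 2.611 → r_corr = 3.502 μm/a
Long-term exponent b (ISO 9224 Table 2, B1) = 0.813
  D(17) = 3.502 × 17^0.813 = 3.502 × 10.01 = 35.04 μm

D(17) = 35.0 μm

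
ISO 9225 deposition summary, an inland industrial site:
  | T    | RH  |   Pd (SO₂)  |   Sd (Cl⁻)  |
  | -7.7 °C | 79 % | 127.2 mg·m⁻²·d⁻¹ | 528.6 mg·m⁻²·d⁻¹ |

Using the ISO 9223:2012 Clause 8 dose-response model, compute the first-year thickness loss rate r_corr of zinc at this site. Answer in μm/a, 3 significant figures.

r_corr = 2.71 μm/a

zinc: temperature factor f = +0.038·(-17.7) = -0.6726
  SO₂ term: 0.0129·127.2^0.44·exp(0.046·79-0.6726) = 2.102
  Sd branch = 0.0175·Sd^0.57·e^(0.008·RH+0.085·T) = 0.6102 μm/a
  sum: 2.102 + 0.6102 → r_corr = 2.712 μm/a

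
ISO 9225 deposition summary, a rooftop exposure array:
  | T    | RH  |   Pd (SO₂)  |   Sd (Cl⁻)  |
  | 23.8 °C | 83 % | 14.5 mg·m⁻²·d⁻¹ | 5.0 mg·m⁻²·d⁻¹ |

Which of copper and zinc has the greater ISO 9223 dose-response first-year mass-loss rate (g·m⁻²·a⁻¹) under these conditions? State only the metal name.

copper

copper: T>10 °C ⇒ hinge -0.080·(23.8−10) = -1.1040
  SO₂ term: 0.0053·14.5^0.26·exp(0.059·83-1.1040) = 0.4715
  Cl⁻ term: 0.01025·5.0^0.27·exp(0.036·83+0.049·23.8) = 1.008
  sum: 0.4715 + 1.008 → r_corr = 1.48 μm/a
  mass loss = 1.48 μm/a × 8.96 g/cm³ = 13.26 g·m⁻²·a⁻¹
zinc: f(T) = -0.071·(T−10) [T>10 °C] = -0.9798
  SO₂ term: 0.0129·14.5^0.44·exp(0.046·83-0.9798) = 0.7148
  Sd branch = 0.0175·Sd^0.57·e^(0.008·RH+0.085·T) = 0.6433 μm/a
  sum: 0.7148 + 0.6433 → r_corr = 1.358 μm/a
  mass loss = 1.358 μm/a × 7.14 g/cm³ = 9.697 g·m⁻²·a⁻¹
Ordering by g·m⁻²·a⁻¹: copper (13.3) > zinc (9.7)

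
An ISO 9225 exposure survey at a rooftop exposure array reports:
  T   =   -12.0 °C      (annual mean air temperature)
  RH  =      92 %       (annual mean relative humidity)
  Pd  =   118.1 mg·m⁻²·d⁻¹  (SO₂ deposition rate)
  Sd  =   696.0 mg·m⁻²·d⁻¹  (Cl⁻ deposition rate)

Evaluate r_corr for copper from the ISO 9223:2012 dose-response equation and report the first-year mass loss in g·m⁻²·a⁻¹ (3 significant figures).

copper: temperature factor f = +0.126·(-22.0) = -2.7720
  SO₂ term: 0.0053·118.1^0.26·exp(0.059·92-2.7720) = 0.2609
  Cl⁻ term: 0.01025·696.0^0.27·exp(0.036·92+0.049·-12.0) = 0.9146
  sum: 0.2609 + 0.9146 → r_corr = 1.176 μm/a
Convert to mass loss: 1.176 μm/a × 8.96 g/cm³ = 10.53 g·m⁻²·a⁻¹

r_corr = 10.5 g·m⁻²·a⁻¹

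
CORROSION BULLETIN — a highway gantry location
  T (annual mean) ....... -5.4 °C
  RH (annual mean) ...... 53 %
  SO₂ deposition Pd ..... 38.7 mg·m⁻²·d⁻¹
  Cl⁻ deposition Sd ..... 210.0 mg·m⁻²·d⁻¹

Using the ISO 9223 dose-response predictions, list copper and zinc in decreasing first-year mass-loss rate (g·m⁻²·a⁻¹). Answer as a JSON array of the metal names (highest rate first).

copper: T≤10 °C ⇒ hinge +0.126·(-5.4−10) = -1.9404
  sulphur-dioxide contribution → 0.04492 μm/a
  chloride contribution → 0.2246 μm/a
  ⇒ r_corr(copper) = 0.2695 μm/a
  mass loss = 0.2695 μm/a × 8.96 g/cm³ = 2.415 g·m⁻²·a⁻¹
zinc: temperature factor f = +0.038·(-15.4) = -0.5852
  sulphur-dioxide contribution → 0.411 μm/a
  chloride contribution → 0.356 μm/a
  total first-year rate 0.767 μm/a
  mass loss = 0.767 μm/a × 7.14 g/cm³ = 5.477 g·m⁻²·a⁻¹
Ordering by g·m⁻²·a⁻¹: zinc (5.48) > copper (2.42)

["zinc", "copper"]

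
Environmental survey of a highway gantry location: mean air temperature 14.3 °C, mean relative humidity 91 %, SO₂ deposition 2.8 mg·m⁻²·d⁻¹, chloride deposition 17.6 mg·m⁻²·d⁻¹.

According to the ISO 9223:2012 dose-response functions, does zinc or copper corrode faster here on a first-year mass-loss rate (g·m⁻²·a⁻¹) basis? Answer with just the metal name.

copper

zinc: T>10 °C ⇒ hinge -0.071·(14.3−10) = -0.3053
  Pd branch = 0.0129·Pd^0.44·e^(0.046·RH+f) = 0.9833 μm/a
  Sd branch = 0.0175·Sd^0.57·e^(0.008·RH+0.085·T) = 0.6267 μm/a
  r_corr = 0.9833 + 0.6267 = 1.61 μm/a
  mass loss = 1.61 μm/a × 7.14 g/cm³ = 11.5 g·m⁻²·a⁻¹
copper: temperature factor f = -0.080·(4.3) = -0.3440
  SO₂ term: 0.0053·2.8^0.26·exp(0.059·91-0.3440) = 1.054
  Cl⁻ term: 0.01025·17.6^0.27·exp(0.036·91+0.049·14.3) = 1.186
  r_corr = 1.054 + 1.186 = 2.24 μm/a
  mass loss = 2.24 μm/a × 8.96 g/cm³ = 20.07 g·m⁻²·a⁻¹
Ordering by g·m⁻²·a⁻¹: copper (20.1) > zinc (11.5)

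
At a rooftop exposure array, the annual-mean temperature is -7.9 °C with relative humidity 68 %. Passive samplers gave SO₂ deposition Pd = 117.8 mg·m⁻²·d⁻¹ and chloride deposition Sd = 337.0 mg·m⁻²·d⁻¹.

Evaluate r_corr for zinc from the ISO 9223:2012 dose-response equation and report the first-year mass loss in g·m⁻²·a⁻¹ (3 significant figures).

zinc: T≤10 °C ⇒ hinge +0.038·(-7.9−10) = -0.6802
  Pd branch = 0.0129·Pd^0.44·e^(0.046·RH+f) = 1.216 μm/a
  Cl⁻ term: 0.0175·337.0^0.57·exp(0.008·68+0.085·-7.9) = 0.425
  sum: 1.216 + 0.425 → r_corr = 1.641 μm/a
Convert to mass loss: 1.641 μm/a × 7.14 g/cm³ = 11.72 g·m⁻²·a⁻¹

r_corr = 11.7 g·m⁻²·a⁻¹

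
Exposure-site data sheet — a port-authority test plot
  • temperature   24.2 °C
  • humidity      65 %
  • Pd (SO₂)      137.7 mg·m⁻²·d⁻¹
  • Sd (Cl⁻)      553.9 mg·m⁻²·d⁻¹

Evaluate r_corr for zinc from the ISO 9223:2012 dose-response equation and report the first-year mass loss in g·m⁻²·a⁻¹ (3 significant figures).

zinc: T>10 °C ⇒ hinge -0.071·(24.2−10) = -1.0082
  Pd branch = 0.0129·Pd^0.44·e^(0.046·RH+f) = 0.8173 μm/a
  Sd branch = 0.0175·Sd^0.57·e^(0.008·RH+0.085·T) = 8.433 μm/a
  r_corr = 0.8173 + 8.433 = 9.25 μm/a
Convert to mass loss: 9.25 μm/a × 7.14 g/cm³ = 66.05 g·m⁻²·a⁻¹

r_corr = 66.0 g·m⁻²·a⁻¹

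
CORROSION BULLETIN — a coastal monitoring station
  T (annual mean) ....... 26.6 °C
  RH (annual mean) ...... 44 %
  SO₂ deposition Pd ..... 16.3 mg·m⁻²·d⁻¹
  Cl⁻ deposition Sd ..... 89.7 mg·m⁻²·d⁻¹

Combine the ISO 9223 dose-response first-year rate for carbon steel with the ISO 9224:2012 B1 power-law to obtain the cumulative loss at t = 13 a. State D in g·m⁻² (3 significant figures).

carbon steel: f(T) = -0.054·(T−10) [T>10 °C] = -0.8964
  SO₂ term: 1.77·16.3^0.52·exp(0.02·44-0.8964) = 7.433
  Sd branch = 0.102·Sd^0.62·e^(0.033·RH+0.04·T) = 20.51 μm/a
  r_corr = 7.433 + 20.51 = 27.95 μm/a
Power-law: D(13) = r_corr · 13^0.523
  D(13) = 27.95 × 13^0.523 = 27.95 × 3.825 = 106.9 μm
  Mass loss = 106.9 μm × 7.85 g/cm³ = 839 g·m⁻²

D(13) = 839 g·m⁻²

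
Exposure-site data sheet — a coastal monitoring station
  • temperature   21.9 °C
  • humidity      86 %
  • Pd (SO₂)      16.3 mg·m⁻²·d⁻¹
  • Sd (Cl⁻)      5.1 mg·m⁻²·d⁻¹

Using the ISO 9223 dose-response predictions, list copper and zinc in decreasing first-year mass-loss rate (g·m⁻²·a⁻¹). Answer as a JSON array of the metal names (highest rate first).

["copper", "zinc"]

copper: T>10 °C ⇒ hinge -0.080·(21.9−10) = -0.9520
  SO₂ term: 0.0053·16.3^0.26·exp(0.059·86-0.9520) = 0.6755
  Sd branch = 0.01025·Sd^0.27·e^(0.036·RH+0.049·T) = 1.029 μm/a
  r_corr = 0.6755 + 1.029 = 1.704 μm/a
  mass loss = 1.704 μm/a × 8.96 g/cm³ = 15.27 g·m⁻²·a⁻¹
zinc: T>10 °C ⇒ hinge -0.071·(21.9−10) = -0.8449
  SO₂ term: 0.0129·16.3^0.44·exp(0.046·86-0.8449) = 0.9887
  Sd branch = 0.0175·Sd^0.57·e^(0.008·RH+0.085·T) = 0.567 μm/a
  sum: 0.9887 + 0.567 → r_corr = 1.556 μm/a
  mass loss = 1.556 μm/a × 7.14 g/cm³ = 11.11 g·m⁻²·a⁻¹
Ordering by g·m⁻²·a⁻¹: copper (15.3) > zinc (11.1)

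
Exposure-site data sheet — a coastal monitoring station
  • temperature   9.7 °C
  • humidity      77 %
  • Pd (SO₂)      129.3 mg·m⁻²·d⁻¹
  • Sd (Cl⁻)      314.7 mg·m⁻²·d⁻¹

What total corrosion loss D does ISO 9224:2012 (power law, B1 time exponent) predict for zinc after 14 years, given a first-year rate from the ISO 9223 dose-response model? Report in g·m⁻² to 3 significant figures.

D(14) = 348 g·m⁻²

zinc: f(T) = +0.038·(T−10) [T≤10 °C] = -0.0114
  SO₂ term: 0.0129·129.3^0.44·exp(0.046·77-0.0114) = 3.741
  Sd branch = 0.0175·Sd^0.57·e^(0.008·RH+0.085·T) = 1.961 μm/a
  r_corr = 3.741 + 1.961 = 5.702 μm/a
Long-term exponent b (ISO 9224 Table 2, B1) = 0.813
  D(14) = 5.702 × 14^0.813 = 5.702 × 8.547 = 48.73 μm
  Mass loss = 48.73 μm × 7.14 g/cm³ = 348 g·m⁻²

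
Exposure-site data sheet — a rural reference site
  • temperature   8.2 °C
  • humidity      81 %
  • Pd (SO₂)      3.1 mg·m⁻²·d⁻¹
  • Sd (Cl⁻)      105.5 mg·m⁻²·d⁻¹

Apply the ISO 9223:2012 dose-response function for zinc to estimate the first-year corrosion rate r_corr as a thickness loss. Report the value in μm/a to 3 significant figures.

zinc: T≤10 °C ⇒ hinge +0.038·(8.2−10) = -0.0684
  SO₂ term: 0.0129·3.1^0.44·exp(0.046·81-0.0684) = 0.8227
  Cl⁻ term: 0.0175·105.5^0.57·exp(0.008·81+0.085·8.2) = 0.9559
  r_corr = 0.8227 + 0.9559 = 1.779 μm/a

r_corr = 1.78 μm/a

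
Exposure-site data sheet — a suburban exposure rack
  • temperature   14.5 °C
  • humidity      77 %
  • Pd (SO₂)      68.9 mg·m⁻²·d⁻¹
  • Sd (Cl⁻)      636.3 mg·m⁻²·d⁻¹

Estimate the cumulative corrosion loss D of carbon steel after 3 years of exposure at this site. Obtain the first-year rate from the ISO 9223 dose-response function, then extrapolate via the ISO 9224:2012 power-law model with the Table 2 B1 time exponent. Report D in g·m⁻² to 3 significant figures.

carbon steel: f(T) = -0.054·(T−10) [T>10 °C] = -0.2430
  SO₂ term: 1.77·68.9^0.52·exp(0.02·77-0.2430) = 58.5
  Cl⁻ term: 0.102·636.3^0.62·exp(0.033·77+0.04·14.5) = 126.6
  r_corr = 58.5 + 126.6 = 185.1 μm/a
ISO 9224: D(t) = r_corr · t^b with b = 0.523 (carbon steel, B1)
  D(3) = 185.1 × 3^0.523 = 185.1 × 1.776 = 328.7 μm
  Mass loss = 328.7 μm × 7.85 g/cm³ = 2581 g·m⁻²

D(3) = 2.58e+03 g·m⁻²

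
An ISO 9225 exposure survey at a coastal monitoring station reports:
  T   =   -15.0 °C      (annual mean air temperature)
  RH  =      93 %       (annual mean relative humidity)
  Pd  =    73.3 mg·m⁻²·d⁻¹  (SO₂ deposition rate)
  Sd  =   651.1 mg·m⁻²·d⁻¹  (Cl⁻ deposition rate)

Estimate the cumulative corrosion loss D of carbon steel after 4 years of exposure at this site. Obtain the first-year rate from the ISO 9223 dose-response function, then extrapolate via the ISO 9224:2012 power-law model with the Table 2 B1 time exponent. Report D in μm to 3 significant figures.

D(4) = 143 μm

carbon steel: T≤10 °C ⇒ hinge +0.150·(-15.0−10) = -3.7500
  SO₂ term: 1.77·73.3^0.52·exp(0.02·93-3.7500) = 2.495
  Cl⁻ term: 0.102·651.1^0.62·exp(0.033·93+0.04·-15.0) = 66.89
  sum: 2.495 + 66.89 → r_corr = 69.38 μm/a
Long-term exponent b (ISO 9224 Table 2, B1) = 0.523
  D(4) = 69.38 × 4^0.523 = 69.38 × 2.065 = 143.3 μm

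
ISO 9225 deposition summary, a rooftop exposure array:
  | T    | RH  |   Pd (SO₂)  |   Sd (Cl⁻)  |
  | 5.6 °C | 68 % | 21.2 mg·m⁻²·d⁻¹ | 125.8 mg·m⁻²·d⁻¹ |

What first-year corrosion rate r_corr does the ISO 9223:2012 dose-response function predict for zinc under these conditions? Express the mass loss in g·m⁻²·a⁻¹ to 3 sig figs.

r_corr = 12.3 g·m⁻²·a⁻¹

zinc: f(T) = +0.038·(T−10) [T≤10 °C] = -0.1672
  SO₂ term: 0.0129·21.2^0.44·exp(0.046·68-0.1672) = 0.9551
  Sd branch = 0.0175·Sd^0.57·e^(0.008·RH+0.085·T) = 0.7635 μm/a
  r_corr = 0.9551 + 0.7635 = 1.719 μm/a
Convert to mass loss: 1.719 μm/a × 7.14 g/cm³ = 12.27 g·m⁻²·a⁻¹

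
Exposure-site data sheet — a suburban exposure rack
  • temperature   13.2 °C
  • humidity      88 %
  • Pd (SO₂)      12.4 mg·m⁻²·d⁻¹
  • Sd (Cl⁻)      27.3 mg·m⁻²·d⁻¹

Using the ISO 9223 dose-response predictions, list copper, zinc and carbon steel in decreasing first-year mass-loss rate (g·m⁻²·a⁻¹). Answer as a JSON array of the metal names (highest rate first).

copper: T>10 °C ⇒ hinge -0.080·(13.2−10) = -0.2560
  sulphur-dioxide contribution → 1.42 μm/a
  chloride contribution → 1.136 μm/a
  ⇒ r_corr(copper) = 2.555 μm/a
  mass loss = 2.555 μm/a × 8.96 g/cm³ = 22.9 g·m⁻²·a⁻¹
zinc: f(T) = -0.071·(T−10) [T>10 °C] = -0.2272
  sulphur-dioxide contribution → 1.783 μm/a
  chloride contribution → 0.7156 μm/a
  total first-year rate 2.498 μm/a
  mass loss = 2.498 μm/a × 7.14 g/cm³ = 17.84 g·m⁻²·a⁻¹
carbon steel: f(T) = -0.054·(T−10) [T>10 °C] = -0.1728
  sulphur-dioxide contribution → 32.05 μm/a
  chloride contribution → 24.52 μm/a
  ⇒ r_corr(carbon steel) = 56.57 μm/a
  mass loss = 56.57 μm/a × 7.85 g/cm³ = 444.1 g·m⁻²·a⁻¹
Ordering by g·m⁻²·a⁻¹: carbon steel (444) > copper (22.9) > zinc (17.8)

["carbon steel", "copper", "zinc"]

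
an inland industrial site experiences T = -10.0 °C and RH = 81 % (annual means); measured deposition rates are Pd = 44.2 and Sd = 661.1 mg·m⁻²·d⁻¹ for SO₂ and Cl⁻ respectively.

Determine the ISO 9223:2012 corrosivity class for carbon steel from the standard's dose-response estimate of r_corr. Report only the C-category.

C4

carbon steel: f(T) = +0.150·(T−10) [T≤10 °C] = -3.0000
  Pd branch = 1.77·Pd^0.52·e^(0.02·RH+f) = 3.193 μm/a
  Cl⁻ term: 0.102·661.1^0.62·exp(0.033·81+0.04·-10.0) = 55.5
  sum: 3.193 + 55.5 → r_corr = 58.7 μm/a
58.7 μm/a falls in (50, 80] for carbon steel → category C4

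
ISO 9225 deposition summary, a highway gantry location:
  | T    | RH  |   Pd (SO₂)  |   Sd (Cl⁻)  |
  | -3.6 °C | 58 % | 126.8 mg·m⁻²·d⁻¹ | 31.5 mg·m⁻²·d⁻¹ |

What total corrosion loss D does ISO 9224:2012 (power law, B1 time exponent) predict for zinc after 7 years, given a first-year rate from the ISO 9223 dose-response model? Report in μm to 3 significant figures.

zinc: T≤10 °C ⇒ hinge +0.038·(-3.6−10) = -0.5168
  SO₂ term: 0.0129·126.8^0.44·exp(0.046·58-0.5168) = 0.9337
  Sd branch = 0.0175·Sd^0.57·e^(0.008·RH+0.085·T) = 0.1465 μm/a
  sum: 0.9337 + 0.1465 → r_corr = 1.08 μm/a
Power-law: D(7) = r_corr · 7^0.813
  D(7) = 1.08 × 7^0.813 = 1.08 × 4.865 = 5.255 μm

D(7) = 5.25 μm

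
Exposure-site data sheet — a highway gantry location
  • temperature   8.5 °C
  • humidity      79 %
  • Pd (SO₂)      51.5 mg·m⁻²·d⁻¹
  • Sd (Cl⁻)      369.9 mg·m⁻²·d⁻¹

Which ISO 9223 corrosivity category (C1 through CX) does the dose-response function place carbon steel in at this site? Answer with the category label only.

C5

carbon steel: temperature factor f = +0.150·(-1.5) = -0.2250
  sulphur-dioxide contribution → 53.28 μm/a
  chloride contribution → 75.98 μm/a
  ⇒ r_corr(carbon steel) = 129.3 μm/a
ISO 9223 Table 2 (carbon steel): 80 < 129 ≤ 200 μm/a ⇒ C5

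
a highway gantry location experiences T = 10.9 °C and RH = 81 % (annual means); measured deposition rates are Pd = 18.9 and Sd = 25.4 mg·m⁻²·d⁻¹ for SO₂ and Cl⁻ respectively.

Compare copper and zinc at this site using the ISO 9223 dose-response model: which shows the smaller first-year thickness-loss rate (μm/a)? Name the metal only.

copper

copper: T>10 °C ⇒ hinge -0.080·(10.9−10) = -0.0720
  SO₂ term: 0.0053·18.9^0.26·exp(0.059·81-0.0720) = 1.26
  Cl⁻ term: 0.01025·25.4^0.27·exp(0.036·81+0.049·10.9) = 0.7734
  r_corr = 1.26 + 0.7734 = 2.033 μm/a
zinc: temperature factor f = -0.071·(0.9) = -0.0639
  SO₂ term: 0.0129·18.9^0.44·exp(0.046·81-0.0639) = 1.831
  Sd branch = 0.0175·Sd^0.57·e^(0.008·RH+0.085·T) = 0.5341 μm/a
  sum: 1.831 + 0.5341 → r_corr = 2.365 μm/a
Ordering by μm/a: zinc (2.36) > copper (2.03)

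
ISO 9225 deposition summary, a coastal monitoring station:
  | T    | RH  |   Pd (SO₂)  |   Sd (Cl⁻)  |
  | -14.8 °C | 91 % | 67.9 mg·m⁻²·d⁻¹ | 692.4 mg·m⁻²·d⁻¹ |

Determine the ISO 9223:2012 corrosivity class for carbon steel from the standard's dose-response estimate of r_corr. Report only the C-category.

C4

carbon steel: temperature factor f = +0.150·(-24.8) = -3.7200
  Pd branch = 1.77·Pd^0.52·e^(0.02·RH+f) = 2.373 μm/a
  Sd branch = 0.102·Sd^0.62·e^(0.033·RH+0.04·T) = 65.57 μm/a
  r_corr = 2.373 + 65.57 = 67.94 μm/a
67.9 μm/a falls in (50, 80] for carbon steel → category C4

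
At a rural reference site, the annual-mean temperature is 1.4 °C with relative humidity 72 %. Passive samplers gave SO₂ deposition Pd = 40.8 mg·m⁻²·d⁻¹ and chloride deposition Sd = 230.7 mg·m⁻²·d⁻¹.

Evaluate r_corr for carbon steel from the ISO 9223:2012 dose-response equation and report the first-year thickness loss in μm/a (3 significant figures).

carbon steel: temperature factor f = +0.150·(-8.6) = -1.2900
  SO₂ term: 1.77·40.8^0.52·exp(0.02·72-1.2900) = 14.15
  Cl⁻ term: 0.102·230.7^0.62·exp(0.033·72+0.04·1.4) = 33.88
  sum: 14.15 + 33.88 → r_corr = 48.02 μm/a

r_corr = 48.0 μm/a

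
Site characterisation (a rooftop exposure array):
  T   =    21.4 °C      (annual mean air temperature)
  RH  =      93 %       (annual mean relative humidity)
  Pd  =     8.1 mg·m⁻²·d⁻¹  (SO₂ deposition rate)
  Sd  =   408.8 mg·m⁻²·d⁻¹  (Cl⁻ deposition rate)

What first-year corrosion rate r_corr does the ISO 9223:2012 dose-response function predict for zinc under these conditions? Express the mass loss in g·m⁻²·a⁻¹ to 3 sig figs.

zinc: temperature factor f = -0.071·(11.4) = -0.8094
  Pd branch = 0.0129·Pd^0.44·e^(0.046·RH+f) = 1.039 μm/a
  Sd branch = 0.0175·Sd^0.57·e^(0.008·RH+0.085·T) = 6.994 μm/a
  sum: 1.039 + 6.994 → r_corr = 8.033 μm/a
Convert to mass loss: 8.033 μm/a × 7.14 g/cm³ = 57.35 g·m⁻²·a⁻¹

r_corr = 57.4 g·m⁻²·a⁻¹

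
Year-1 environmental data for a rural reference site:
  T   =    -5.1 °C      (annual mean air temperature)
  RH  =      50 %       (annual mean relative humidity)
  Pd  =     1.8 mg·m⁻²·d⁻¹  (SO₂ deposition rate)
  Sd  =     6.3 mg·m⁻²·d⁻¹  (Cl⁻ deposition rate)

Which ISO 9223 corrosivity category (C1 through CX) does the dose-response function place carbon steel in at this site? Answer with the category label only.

C2

carbon steel: temperature factor f = +0.150·(-15.1) = -2.2650
  Pd branch = 1.77·Pd^0.52·e^(0.02·RH+f) = 0.6782 μm/a
  Sd branch = 0.102·Sd^0.62·e^(0.033·RH+0.04·T) = 1.356 μm/a
  sum: 0.6782 + 1.356 → r_corr = 2.034 μm/a
2.03 μm/a falls in (1.3, 25] for carbon steel → category C2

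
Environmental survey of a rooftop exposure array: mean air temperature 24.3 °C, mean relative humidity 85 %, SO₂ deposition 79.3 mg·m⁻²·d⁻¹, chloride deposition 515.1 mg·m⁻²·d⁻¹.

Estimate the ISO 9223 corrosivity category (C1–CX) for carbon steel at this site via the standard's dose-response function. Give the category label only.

CX

carbon steel: f(T) = -0.054·(T−10) [T>10 °C] = -0.7722
  Pd branch = 1.77·Pd^0.52·e^(0.02·RH+f) = 43.5 μm/a
  Sd branch = 0.102·Sd^0.62·e^(0.033·RH+0.04·T) = 213.9 μm/a
  r_corr = 43.5 + 213.9 = 257.4 μm/a
ISO 9223 Table 2 (carbon steel): 200 < 257 ≤ 700 μm/a ⇒ CX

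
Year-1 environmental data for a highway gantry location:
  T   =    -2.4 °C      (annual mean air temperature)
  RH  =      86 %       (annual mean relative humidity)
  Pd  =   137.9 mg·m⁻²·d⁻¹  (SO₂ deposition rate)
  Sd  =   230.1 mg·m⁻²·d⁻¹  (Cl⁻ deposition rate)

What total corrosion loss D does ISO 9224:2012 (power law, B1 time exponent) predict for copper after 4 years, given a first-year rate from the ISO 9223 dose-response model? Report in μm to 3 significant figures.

copper: temperature factor f = +0.126·(-12.4) = -1.5624
  sulphur-dioxide contribution → 0.6392 μm/a
  chloride contribution → 0.8749 μm/a
  total first-year rate 1.514 μm/a
Power-law: D(4) = r_corr · 4^0.667
  D(4) = 1.514 × 4^0.667 = 1.514 × 2.521 = 3.817 μm

D(4) = 3.82 μm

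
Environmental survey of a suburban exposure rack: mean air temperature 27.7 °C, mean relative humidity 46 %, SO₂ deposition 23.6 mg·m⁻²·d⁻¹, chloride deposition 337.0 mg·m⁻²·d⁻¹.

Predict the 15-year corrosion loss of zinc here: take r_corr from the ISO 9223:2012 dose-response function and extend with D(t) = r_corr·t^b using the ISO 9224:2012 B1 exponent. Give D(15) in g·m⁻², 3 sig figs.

zinc: T>10 °C ⇒ hinge -0.071·(27.7−10) = -1.2567
  Pd branch = 0.0129·Pd^0.44·e^(0.046·RH+f) = 0.1224 μm/a
  Cl⁻ term: 0.0175·337.0^0.57·exp(0.008·46+0.085·27.7) = 7.348
  sum: 0.1224 + 7.348 → r_corr = 7.47 μm/a
Long-term exponent b (ISO 9224 Table 2, B1) = 0.813
  D(15) = 7.47 × 15^0.813 = 7.47 × 9.04 = 67.53 μm
  Mass loss = 67.53 μm × 7.14 g/cm³ = 482.2 g·m⁻²

D(15) = 482 g·m⁻²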